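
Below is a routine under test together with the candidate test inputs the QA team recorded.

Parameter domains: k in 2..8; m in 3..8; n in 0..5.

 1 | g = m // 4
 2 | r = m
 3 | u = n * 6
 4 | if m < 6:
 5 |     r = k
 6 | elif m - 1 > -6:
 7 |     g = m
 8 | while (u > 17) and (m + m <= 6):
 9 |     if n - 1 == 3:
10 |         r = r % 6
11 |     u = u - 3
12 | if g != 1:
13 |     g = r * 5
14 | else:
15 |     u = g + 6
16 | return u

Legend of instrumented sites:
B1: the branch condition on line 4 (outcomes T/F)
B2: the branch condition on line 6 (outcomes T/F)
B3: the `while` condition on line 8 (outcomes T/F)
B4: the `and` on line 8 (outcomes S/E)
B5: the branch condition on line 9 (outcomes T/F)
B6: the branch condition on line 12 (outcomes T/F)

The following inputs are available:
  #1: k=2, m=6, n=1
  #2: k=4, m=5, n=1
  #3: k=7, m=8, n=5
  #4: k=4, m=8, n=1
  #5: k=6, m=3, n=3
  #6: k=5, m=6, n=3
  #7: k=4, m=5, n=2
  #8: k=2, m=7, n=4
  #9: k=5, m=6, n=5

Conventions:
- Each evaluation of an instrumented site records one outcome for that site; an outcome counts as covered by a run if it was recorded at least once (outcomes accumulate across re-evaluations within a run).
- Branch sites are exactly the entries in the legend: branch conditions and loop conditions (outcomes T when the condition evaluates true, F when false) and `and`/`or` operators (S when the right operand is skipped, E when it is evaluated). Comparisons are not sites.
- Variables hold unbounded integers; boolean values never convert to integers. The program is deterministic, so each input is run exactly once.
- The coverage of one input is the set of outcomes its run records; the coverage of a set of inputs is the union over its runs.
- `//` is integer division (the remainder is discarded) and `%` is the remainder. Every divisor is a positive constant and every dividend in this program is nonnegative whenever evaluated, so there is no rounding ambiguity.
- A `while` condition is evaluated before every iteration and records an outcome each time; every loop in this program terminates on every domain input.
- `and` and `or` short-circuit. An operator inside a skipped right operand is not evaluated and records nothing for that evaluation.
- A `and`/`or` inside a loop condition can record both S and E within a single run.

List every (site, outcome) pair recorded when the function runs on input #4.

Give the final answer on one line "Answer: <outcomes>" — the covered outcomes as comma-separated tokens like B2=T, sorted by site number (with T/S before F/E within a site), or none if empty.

Running input #4 (k=4, m=8, n=1), event by event:
  B1->F, B2->T, B4->S, B3->F, B6->T
collecting distinct outcomes: B1=F, B2=T, B3=F, B4=S, B6=T

Answer: B1=F, B2=T, B3=F, B4=S, B6=T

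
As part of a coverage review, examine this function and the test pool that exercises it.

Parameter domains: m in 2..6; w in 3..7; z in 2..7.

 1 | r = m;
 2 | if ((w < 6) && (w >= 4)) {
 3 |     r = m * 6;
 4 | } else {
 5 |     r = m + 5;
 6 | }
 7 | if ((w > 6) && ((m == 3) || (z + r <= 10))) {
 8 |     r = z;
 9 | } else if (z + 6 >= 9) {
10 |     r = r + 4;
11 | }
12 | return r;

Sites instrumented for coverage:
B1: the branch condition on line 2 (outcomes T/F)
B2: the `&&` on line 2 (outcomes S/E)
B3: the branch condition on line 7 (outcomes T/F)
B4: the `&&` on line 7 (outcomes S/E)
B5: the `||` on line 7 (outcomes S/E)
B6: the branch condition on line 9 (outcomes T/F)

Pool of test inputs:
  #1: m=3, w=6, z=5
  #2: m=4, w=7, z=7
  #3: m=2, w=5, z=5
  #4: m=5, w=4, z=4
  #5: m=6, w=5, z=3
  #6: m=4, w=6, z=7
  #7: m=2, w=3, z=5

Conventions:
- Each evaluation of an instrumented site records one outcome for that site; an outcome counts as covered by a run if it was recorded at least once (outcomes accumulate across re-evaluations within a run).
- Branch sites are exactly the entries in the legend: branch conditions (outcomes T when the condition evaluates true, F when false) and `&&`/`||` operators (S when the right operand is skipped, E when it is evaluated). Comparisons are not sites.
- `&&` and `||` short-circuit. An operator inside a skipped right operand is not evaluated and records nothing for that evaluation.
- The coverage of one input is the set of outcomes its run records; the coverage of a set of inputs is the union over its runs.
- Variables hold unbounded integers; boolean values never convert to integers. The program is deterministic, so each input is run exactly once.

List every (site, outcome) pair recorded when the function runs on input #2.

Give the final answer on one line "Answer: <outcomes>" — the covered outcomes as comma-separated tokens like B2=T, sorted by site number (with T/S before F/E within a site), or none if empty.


Tracing the run of input #2 (m=4, w=7, z=7):
  B2->S, B1->F, B4->E, B5->E, B3->F, B6->T
as a set, this run covers: B1=F, B2=S, B3=F, B4=E, B5=E, B6=T
Answer: B1=F, B2=S, B3=F, B4=E, B5=E, B6=T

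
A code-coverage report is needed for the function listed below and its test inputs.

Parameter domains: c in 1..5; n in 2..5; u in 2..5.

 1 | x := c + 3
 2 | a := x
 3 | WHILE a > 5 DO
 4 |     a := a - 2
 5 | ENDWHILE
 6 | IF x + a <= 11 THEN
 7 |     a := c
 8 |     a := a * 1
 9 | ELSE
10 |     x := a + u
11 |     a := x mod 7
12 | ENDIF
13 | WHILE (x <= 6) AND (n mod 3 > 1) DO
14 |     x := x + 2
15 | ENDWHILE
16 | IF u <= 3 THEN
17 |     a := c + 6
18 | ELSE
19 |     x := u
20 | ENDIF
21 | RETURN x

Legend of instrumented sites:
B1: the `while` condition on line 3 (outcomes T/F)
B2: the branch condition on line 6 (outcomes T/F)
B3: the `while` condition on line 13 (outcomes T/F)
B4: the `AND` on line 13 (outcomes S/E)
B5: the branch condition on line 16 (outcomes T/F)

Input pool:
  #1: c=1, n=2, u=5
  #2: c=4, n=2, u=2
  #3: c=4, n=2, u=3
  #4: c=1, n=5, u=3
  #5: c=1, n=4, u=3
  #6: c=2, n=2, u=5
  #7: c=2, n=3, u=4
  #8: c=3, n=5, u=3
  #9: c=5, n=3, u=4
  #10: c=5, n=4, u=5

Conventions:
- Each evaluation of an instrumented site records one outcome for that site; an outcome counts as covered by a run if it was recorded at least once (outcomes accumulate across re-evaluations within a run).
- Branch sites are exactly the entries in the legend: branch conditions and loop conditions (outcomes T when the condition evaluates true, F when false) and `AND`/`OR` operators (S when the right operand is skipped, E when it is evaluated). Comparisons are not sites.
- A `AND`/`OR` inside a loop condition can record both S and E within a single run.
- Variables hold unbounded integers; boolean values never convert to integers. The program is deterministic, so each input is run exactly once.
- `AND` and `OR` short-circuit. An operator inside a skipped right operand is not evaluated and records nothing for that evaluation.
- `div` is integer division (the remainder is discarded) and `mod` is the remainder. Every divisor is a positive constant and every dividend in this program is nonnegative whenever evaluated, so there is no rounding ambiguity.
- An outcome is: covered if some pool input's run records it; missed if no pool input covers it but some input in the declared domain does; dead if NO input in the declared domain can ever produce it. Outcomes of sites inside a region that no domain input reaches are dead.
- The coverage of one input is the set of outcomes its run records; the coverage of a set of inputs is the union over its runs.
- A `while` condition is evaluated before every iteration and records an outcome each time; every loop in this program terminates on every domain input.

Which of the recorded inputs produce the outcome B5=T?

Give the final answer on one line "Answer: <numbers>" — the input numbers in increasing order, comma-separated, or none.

input #1 (c=1, n=2, u=5): misses B5=T
input #2 (c=4, n=2, u=2): covers B5=T
input #3 (c=4, n=2, u=3): covers B5=T
input #4 (c=1, n=5, u=3): covers B5=T
input #5 (c=1, n=4, u=3): covers B5=T
input #6 (c=2, n=2, u=5): misses B5=T
input #7 (c=2, n=3, u=4): misses B5=T
input #8 (c=3, n=5, u=3): covers B5=T
input #9 (c=5, n=3, u=4): misses B5=T
input #10 (c=5, n=4, u=5): misses B5=T

Answer: 2, 3, 4, 5, 8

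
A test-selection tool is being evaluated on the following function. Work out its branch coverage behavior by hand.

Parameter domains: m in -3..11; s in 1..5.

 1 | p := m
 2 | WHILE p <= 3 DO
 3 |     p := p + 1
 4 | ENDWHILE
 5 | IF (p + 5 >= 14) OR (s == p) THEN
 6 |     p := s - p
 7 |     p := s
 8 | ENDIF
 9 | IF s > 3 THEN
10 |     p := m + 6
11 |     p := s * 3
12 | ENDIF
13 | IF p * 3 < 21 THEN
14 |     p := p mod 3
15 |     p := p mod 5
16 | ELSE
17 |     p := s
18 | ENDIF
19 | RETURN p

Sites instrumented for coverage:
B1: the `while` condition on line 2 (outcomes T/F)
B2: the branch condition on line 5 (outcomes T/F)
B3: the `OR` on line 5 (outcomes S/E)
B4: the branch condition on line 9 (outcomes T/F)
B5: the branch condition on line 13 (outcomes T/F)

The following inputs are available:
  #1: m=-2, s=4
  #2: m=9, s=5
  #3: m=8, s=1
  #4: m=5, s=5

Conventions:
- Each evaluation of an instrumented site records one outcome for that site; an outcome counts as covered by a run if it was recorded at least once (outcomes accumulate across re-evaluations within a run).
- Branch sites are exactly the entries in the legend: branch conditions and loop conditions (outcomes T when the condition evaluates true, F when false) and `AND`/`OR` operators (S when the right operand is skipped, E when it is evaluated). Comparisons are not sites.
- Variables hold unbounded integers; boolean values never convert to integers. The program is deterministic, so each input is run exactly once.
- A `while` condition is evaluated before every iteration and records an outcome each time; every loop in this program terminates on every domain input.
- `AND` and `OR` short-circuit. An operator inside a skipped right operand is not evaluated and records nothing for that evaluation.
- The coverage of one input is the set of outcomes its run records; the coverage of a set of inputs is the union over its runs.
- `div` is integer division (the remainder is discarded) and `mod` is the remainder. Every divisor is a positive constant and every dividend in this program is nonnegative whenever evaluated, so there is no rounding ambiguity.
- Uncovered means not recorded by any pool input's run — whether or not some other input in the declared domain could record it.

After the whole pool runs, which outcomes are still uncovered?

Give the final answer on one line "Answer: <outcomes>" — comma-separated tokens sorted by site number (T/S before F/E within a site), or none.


input #1, m=-2, s=4: events B1->T, B1->T, B1->T, B1->T, B1->T, B1->T, B1->F, B3->E, B2->T, B4->T, B5->F; outcomes B1=T, B1=F, B2=T, B3=E, B4=T, B5=F
input #2, m=9, s=5: events B1->F, B3->S, B2->T, B4->T, B5->F; outcomes B1=F, B2=T, B3=S, B4=T, B5=F
input #3, m=8, s=1: events B1->F, B3->E, B2->F, B4->F, B5->F; outcomes B1=F, B2=F, B3=E, B4=F, B5=F
input #4, m=5, s=5: events B1->F, B3->E, B2->T, B4->T, B5->F; outcomes B1=F, B2=T, B3=E, B4=T, B5=F
union over the pool: B1=T, B1=F, B2=T, B2=F, B3=S, B3=E, B4=T, B4=F, B5=F
uncovered (1 of 10): B5=T
Answer: B5=T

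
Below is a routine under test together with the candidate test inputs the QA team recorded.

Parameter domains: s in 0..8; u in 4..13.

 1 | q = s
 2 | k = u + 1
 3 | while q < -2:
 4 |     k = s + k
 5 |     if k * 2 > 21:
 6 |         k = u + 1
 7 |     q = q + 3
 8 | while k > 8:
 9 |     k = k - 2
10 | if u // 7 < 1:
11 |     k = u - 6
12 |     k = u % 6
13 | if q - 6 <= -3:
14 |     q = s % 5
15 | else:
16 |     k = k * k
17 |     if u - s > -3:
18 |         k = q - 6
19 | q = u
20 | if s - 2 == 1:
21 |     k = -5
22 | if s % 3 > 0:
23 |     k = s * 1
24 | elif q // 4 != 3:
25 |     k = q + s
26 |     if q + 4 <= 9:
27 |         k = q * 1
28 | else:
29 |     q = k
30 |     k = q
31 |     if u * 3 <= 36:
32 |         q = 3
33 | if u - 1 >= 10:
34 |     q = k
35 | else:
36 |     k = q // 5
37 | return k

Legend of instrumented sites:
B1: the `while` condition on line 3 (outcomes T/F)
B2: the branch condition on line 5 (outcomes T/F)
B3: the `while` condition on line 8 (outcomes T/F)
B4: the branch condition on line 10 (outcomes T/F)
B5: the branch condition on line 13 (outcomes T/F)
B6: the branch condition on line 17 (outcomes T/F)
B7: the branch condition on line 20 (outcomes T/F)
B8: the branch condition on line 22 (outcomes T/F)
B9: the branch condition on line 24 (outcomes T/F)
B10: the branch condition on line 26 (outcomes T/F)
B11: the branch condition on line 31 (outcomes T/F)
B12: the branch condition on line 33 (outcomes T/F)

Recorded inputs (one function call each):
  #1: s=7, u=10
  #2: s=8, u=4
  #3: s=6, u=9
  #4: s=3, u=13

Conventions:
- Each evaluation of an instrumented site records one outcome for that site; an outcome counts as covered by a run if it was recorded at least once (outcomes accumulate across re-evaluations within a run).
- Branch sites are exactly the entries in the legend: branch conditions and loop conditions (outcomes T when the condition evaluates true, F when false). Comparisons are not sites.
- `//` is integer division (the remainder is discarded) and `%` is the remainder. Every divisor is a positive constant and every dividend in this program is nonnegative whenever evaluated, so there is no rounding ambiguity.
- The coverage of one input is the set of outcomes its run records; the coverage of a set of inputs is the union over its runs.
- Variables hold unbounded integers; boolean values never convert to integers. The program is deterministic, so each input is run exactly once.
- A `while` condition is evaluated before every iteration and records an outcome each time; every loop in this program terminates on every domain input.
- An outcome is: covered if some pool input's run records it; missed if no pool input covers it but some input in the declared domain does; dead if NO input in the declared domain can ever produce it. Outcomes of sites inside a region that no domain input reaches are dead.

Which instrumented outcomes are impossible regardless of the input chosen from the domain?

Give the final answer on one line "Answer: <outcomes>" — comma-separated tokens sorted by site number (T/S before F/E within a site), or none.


running all 90 domain inputs and tallying outcomes:
  B1=T: zero occurrences over every domain input -> dead
  B2=T: zero occurrences over every domain input -> dead
  B2=F: zero occurrences over every domain input -> dead
  reachable outcomes have witnesses, e.g. B1=F (e.g. s=0, u=4), B3=T (e.g. s=0, u=8), B3=F (e.g. s=0, u=4), B4=T (e.g. s=0, u=4)
Answer: B1=T, B2=T, B2=F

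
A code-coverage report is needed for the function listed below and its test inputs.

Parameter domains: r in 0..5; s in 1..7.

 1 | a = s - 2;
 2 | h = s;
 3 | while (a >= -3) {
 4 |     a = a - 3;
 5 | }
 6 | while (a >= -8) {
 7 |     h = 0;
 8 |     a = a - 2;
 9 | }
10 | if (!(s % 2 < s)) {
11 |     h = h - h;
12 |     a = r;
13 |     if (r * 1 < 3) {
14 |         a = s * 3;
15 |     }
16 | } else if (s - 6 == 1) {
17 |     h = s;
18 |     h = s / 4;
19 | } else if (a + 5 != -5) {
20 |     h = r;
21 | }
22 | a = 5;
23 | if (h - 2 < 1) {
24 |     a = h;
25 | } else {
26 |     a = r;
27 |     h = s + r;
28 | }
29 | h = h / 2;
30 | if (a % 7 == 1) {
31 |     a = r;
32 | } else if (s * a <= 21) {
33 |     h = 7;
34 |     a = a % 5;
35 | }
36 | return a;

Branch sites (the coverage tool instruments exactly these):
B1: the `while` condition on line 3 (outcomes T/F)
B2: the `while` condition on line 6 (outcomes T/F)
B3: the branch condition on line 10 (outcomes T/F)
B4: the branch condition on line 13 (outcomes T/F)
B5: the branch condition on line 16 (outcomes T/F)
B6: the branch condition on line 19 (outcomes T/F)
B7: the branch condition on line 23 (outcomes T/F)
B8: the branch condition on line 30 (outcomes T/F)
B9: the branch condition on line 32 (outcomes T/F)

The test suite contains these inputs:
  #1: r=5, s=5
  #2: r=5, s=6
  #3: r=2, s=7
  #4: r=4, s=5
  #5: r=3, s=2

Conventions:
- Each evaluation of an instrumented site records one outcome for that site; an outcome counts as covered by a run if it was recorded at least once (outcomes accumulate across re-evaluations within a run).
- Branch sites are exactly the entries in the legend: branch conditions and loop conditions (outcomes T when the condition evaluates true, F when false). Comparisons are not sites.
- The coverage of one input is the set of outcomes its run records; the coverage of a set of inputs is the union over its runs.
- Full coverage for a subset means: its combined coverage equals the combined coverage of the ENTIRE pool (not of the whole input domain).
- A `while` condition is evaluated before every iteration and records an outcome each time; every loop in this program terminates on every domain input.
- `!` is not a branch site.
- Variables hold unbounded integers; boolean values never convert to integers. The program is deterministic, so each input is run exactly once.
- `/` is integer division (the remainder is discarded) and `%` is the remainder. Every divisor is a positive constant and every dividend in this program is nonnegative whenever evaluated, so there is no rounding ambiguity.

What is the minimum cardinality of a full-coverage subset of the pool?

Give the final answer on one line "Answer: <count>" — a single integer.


input #1, r=5, s=5: outcomes B1=T, B1=F, B2=T, B2=F, B3=F, B5=F, B6=F, B7=T, B8=F, B9=T
input #2, r=5, s=6: outcomes B1=T, B1=F, B2=T, B2=F, B3=F, B5=F, B6=T, B7=F, B8=F, B9=F
input #3, r=2, s=7: outcomes B1=T, B1=F, B2=T, B2=F, B3=F, B5=T, B7=T, B8=T
input #4, r=4, s=5: outcomes B1=T, B1=F, B2=T, B2=F, B3=F, B5=F, B6=F, B7=T, B8=F, B9=T
input #5, r=3, s=2: outcomes B1=T, B1=F, B2=T, B2=F, B3=F, B5=F, B6=F, B7=T, B8=F, B9=T
the full pool covers 15 outcomes: B1=T, B1=F, B2=T, B2=F, B3=F, B5=T, B5=F, B6=T, B6=F, B7=T, B7=F, B8=T, B8=F, B9=T, B9=F
checked all size-1 subsets: none covers 15 outcomes (max 10/15)
checked all size-2 subsets: none covers 15 outcomes (max 13/15)
the canonical winner is {1, 2, 3}: size 3, full 15-outcome coverage, earliest index list among size-3 covers
Answer: 3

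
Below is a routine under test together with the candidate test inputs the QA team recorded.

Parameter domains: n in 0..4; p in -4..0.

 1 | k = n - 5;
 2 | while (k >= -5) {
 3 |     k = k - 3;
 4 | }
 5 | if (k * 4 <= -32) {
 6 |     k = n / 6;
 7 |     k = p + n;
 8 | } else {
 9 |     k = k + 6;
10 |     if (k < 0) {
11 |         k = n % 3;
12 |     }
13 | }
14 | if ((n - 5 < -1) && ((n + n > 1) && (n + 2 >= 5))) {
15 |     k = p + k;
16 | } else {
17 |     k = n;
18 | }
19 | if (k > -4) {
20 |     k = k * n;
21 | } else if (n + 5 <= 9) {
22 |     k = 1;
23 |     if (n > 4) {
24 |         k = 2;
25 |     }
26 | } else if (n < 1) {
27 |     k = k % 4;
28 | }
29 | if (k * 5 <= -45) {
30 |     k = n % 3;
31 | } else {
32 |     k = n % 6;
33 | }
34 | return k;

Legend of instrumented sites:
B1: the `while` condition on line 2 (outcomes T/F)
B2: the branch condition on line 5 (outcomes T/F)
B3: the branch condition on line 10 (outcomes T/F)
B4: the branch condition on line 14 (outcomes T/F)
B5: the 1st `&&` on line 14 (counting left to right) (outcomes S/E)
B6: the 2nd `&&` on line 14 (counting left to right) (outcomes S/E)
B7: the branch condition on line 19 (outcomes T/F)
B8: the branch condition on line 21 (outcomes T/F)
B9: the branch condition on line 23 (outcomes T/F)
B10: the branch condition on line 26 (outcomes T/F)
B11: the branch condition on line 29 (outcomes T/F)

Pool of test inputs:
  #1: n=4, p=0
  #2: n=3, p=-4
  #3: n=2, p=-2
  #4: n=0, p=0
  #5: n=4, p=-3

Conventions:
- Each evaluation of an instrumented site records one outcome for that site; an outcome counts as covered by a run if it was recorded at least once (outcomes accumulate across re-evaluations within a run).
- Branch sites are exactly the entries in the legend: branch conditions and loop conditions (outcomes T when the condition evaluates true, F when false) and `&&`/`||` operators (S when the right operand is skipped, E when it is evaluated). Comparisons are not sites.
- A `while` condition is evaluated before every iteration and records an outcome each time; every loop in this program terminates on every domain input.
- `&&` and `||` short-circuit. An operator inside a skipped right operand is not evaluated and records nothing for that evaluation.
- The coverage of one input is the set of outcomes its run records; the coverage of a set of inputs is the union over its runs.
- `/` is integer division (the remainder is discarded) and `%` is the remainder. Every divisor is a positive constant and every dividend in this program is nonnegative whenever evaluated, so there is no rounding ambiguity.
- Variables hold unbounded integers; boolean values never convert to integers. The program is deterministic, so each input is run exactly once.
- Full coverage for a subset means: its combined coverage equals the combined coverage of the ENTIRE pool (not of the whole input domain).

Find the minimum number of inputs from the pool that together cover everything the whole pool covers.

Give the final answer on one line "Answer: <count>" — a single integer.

run #1 (n=4, p=0) runs B1->T, B1->T, B1->F, B2->F, B3->T, B5->S, B4->F, B7->T, B11->F; records B1=T, B1=F, B2=F, B3=T, B4=F, B5=S, B7=T, B11=F
run #2 (n=3, p=-4) runs B1->T, B1->T, B1->F, B2->T, B5->E, B6->E, B4->T, B7->F, B8->T, B9->F, B11->F; records B1=T, B1=F, B2=T, B4=T, B5=E, B6=E, B7=F, B8=T, B9=F, B11=F
run #3 (n=2, p=-2) runs B1->T, B1->F, B2->F, B3->F, B5->E, B6->E, B4->F, B7->T, B11->F; records B1=T, B1=F, B2=F, B3=F, B4=F, B5=E, B6=E, B7=T, B11=F
run #4 (n=0, p=0) runs B1->T, B1->F, B2->T, B5->E, B6->S, B4->F, B7->T, B11->F; records B1=T, B1=F, B2=T, B4=F, B5=E, B6=S, B7=T, B11=F
run #5 (n=4, p=-3) runs B1->T, B1->T, B1->F, B2->F, B3->T, B5->S, B4->F, B7->T, B11->F; records B1=T, B1=F, B2=F, B3=T, B4=F, B5=S, B7=T, B11=F
the full pool covers 17 outcomes: B1=T, B1=F, B2=T, B2=F, B3=T, B3=F, B4=T, B4=F, B5=S, B5=E, B6=S, B6=E, B7=T, B7=F, B8=T, B9=F, B11=F
size 1 is not enough: best union over all size-1 subsets is 10/17
size 2 is not enough: best union over all size-2 subsets is 15/17
size 3 is not enough: best union over all size-3 subsets is 16/17
the canonical winner is {1, 2, 3, 4}: size 4, full 17-outcome coverage, earliest index list among size-4 covers

Answer: 4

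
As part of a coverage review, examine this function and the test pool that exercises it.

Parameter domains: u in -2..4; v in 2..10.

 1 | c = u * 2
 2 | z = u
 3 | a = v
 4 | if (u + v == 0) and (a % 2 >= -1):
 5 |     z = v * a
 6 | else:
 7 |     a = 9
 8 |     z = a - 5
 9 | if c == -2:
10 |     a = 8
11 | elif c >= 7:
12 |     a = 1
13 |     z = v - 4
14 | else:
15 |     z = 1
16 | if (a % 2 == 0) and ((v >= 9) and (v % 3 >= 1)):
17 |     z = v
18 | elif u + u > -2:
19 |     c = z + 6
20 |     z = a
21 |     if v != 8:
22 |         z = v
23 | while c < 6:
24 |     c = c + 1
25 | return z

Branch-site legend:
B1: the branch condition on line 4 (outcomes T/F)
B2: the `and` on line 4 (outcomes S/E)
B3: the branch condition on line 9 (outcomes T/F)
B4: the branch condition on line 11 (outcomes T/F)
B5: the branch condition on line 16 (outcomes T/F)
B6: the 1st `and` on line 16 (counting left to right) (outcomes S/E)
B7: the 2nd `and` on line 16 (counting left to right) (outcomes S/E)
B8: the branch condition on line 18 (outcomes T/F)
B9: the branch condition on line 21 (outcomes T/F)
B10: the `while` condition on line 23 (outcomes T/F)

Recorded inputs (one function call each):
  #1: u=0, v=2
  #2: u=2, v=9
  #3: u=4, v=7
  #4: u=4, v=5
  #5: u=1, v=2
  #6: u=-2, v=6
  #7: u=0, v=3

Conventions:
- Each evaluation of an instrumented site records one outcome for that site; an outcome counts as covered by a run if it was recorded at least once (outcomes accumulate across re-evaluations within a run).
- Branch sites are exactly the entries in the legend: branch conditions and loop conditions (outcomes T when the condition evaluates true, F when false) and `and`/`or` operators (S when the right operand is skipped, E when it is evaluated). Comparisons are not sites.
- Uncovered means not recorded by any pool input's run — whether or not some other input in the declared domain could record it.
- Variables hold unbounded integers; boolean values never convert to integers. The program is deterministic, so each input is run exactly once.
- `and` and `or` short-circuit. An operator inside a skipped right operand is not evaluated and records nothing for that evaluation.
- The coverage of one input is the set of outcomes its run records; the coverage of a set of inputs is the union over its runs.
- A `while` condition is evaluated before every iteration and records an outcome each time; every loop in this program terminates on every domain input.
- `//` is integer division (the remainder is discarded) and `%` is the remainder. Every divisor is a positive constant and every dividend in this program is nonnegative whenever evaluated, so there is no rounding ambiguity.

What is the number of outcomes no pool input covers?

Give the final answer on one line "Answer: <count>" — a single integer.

test 1 (u=0, v=2) fires B2->S, B1->F, B3->F, B4->F, B6->S, B5->F, B8->T, B9->T, B10->F; hits B1=F, B2=S, B3=F, B4=F, B5=F, B6=S, B8=T, B9=T, B10=F
test 2 (u=2, v=9) fires B2->S, B1->F, B3->F, B4->F, B6->S, B5->F, B8->T, B9->T, B10->F; hits B1=F, B2=S, B3=F, B4=F, B5=F, B6=S, B8=T, B9=T, B10=F
test 3 (u=4, v=7) fires B2->S, B1->F, B3->F, B4->T, B6->S, B5->F, B8->T, B9->T, B10->F; hits B1=F, B2=S, B3=F, B4=T, B5=F, B6=S, B8=T, B9=T, B10=F
test 4 (u=4, v=5) fires B2->S, B1->F, B3->F, B4->T, B6->S, B5->F, B8->T, B9->T, B10->F; hits B1=F, B2=S, B3=F, B4=T, B5=F, B6=S, B8=T, B9=T, B10=F
test 5 (u=1, v=2) fires B2->S, B1->F, B3->F, B4->F, B6->S, B5->F, B8->T, B9->T, B10->F; hits B1=F, B2=S, B3=F, B4=F, B5=F, B6=S, B8=T, B9=T, B10=F
test 6 (u=-2, v=6) fires B2->S, B1->F, B3->F, B4->F, B6->S, B5->F, B8->F, B10->T, B10->T, B10->T, B10->T, B10->T, B10->T, B10->T, ...; hits B1=F, B2=S, B3=F, B4=F, B5=F, B6=S, B8=F, B10=T, B10=F
test 7 (u=0, v=3) fires B2->S, B1->F, B3->F, B4->F, B6->S, B5->F, B8->T, B9->T, B10->F; hits B1=F, B2=S, B3=F, B4=F, B5=F, B6=S, B8=T, B9=T, B10=F
union over the pool: B1=F, B2=S, B3=F, B4=T, B4=F, B5=F, B6=S, B8=T, B8=F, B9=T, B10=T, B10=F
uncovered (8 of 20): B1=T, B2=E, B3=T, B5=T, B6=E, B7=S, B7=E, B9=F

Answer: 8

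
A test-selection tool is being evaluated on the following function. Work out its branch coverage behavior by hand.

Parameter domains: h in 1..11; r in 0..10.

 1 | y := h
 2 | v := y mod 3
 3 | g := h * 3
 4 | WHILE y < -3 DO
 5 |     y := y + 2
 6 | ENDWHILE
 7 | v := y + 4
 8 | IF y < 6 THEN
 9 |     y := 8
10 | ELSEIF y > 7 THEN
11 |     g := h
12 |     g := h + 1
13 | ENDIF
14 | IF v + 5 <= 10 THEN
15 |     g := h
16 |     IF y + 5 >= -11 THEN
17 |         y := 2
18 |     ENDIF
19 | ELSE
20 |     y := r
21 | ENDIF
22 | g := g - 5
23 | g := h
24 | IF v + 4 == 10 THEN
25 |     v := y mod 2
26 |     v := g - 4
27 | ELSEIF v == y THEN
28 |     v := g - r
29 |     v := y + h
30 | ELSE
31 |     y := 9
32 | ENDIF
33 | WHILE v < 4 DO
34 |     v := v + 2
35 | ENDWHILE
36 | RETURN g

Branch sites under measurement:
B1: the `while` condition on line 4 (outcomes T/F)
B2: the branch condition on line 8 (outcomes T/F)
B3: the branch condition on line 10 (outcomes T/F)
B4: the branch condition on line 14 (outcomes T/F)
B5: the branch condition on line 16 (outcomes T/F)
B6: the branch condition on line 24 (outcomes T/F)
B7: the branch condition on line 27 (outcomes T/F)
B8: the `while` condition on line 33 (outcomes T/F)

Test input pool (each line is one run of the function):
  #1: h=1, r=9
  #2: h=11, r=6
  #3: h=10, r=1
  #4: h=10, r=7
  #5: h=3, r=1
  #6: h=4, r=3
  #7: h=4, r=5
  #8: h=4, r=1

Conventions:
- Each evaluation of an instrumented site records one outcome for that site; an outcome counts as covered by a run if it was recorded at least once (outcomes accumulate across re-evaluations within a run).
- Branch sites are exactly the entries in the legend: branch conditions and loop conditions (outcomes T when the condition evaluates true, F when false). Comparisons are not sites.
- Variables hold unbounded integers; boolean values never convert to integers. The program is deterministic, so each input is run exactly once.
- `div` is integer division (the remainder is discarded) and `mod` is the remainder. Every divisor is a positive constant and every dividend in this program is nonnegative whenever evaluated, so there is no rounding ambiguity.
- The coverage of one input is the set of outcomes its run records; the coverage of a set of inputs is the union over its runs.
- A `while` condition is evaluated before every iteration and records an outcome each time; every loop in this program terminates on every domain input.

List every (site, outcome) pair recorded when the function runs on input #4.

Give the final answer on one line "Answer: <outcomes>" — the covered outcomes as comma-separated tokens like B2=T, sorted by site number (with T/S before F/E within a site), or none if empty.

Event log for input #4 (h=10, r=7):
  B1->F, B2->F, B3->T, B4->F, B6->F, B7->F, B8->F
deduplicating events, the covered set is: B1=F, B2=F, B3=T, B4=F, B6=F, B7=F, B8=F

Answer: B1=F, B2=F, B3=T, B4=F, B6=F, B7=F, B8=F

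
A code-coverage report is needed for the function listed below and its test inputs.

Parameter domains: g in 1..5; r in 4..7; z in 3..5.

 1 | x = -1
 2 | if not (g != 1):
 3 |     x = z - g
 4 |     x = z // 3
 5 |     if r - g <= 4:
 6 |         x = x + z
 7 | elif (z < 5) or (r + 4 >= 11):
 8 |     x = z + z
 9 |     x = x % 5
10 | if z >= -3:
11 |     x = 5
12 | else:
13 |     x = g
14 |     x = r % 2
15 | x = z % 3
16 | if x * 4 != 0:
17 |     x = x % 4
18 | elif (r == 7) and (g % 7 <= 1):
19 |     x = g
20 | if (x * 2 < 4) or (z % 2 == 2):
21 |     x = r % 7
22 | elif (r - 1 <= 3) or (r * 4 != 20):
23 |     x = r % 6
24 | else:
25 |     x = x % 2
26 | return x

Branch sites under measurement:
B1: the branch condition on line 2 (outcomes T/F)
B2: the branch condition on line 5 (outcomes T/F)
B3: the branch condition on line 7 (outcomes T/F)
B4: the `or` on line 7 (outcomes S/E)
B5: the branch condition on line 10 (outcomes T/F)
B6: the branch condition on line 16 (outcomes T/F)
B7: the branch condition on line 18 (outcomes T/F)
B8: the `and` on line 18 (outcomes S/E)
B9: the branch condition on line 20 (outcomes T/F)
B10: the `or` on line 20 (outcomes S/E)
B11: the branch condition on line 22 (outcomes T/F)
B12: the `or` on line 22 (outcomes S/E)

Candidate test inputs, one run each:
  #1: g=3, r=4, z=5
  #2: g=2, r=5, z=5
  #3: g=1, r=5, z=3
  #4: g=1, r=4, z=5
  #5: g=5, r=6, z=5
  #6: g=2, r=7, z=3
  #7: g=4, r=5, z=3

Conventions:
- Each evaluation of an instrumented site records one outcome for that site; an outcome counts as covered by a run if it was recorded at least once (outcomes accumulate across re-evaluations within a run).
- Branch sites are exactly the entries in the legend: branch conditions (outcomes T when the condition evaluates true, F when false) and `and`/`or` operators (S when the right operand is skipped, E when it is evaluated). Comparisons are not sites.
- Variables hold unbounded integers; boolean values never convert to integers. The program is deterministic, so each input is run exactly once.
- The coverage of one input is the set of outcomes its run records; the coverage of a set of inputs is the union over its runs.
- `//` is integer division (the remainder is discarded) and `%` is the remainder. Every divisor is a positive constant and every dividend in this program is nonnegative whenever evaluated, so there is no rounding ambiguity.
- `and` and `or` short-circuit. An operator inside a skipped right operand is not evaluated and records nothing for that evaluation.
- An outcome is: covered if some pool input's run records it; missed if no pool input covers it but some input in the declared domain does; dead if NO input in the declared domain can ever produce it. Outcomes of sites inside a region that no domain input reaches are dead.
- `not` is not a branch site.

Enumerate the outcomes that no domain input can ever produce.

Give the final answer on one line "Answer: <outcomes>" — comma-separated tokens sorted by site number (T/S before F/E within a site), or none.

running all 60 domain inputs and tallying outcomes:
  B5=F: zero occurrences over every domain input -> dead
  reachable outcomes have witnesses, e.g. B1=T (e.g. g=1, r=4, z=3), B1=F (e.g. g=2, r=4, z=3), B2=T (e.g. g=1, r=4, z=3), B2=F (e.g. g=1, r=6, z=3)

Answer: B5=F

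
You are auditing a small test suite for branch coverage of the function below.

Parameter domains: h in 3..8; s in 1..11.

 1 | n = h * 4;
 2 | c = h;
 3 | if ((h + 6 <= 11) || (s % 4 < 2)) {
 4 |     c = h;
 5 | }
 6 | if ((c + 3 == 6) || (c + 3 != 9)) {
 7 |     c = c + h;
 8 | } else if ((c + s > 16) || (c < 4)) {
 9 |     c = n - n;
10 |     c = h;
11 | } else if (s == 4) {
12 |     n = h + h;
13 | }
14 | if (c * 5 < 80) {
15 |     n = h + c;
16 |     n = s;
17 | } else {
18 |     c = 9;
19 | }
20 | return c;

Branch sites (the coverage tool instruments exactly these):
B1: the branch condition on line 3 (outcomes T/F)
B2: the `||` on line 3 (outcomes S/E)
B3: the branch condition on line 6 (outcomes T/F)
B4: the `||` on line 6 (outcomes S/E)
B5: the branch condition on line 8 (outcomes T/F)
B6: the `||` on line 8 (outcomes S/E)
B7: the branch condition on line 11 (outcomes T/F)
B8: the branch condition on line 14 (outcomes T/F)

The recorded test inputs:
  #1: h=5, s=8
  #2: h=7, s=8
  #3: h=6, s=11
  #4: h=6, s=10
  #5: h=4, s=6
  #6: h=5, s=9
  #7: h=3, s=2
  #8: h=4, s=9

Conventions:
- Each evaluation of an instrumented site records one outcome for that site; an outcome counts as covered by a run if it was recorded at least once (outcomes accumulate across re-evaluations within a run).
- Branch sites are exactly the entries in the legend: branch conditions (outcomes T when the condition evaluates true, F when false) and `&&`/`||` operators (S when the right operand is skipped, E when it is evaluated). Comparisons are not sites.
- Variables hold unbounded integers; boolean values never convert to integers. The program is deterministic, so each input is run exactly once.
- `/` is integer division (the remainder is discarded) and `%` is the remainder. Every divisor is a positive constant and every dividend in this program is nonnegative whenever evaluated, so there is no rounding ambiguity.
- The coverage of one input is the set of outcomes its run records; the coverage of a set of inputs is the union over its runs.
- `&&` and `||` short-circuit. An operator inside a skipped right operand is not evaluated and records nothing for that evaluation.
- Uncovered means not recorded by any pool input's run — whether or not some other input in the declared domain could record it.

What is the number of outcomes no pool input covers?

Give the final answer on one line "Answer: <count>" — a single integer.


input #1, h=5, s=8: outcomes B1=T, B2=S, B3=T, B4=E, B8=T
input #2, h=7, s=8: outcomes B1=T, B2=E, B3=T, B4=E, B8=T
input #3, h=6, s=11: outcomes B1=F, B2=E, B3=F, B4=E, B5=T, B6=S, B8=T
input #4, h=6, s=10: outcomes B1=F, B2=E, B3=F, B4=E, B5=F, B6=E, B7=F, B8=T
input #5, h=4, s=6: outcomes B1=T, B2=S, B3=T, B4=E, B8=T
input #6, h=5, s=9: outcomes B1=T, B2=S, B3=T, B4=E, B8=T
input #7, h=3, s=2: outcomes B1=T, B2=S, B3=T, B4=S, B8=T
input #8, h=4, s=9: outcomes B1=T, B2=S, B3=T, B4=E, B8=T
union over the pool: B1=T, B1=F, B2=S, B2=E, B3=T, B3=F, B4=S, B4=E, B5=T, B5=F, B6=S, B6=E, B7=F, B8=T
uncovered (2 of 16): B7=T, B8=F
Answer: 2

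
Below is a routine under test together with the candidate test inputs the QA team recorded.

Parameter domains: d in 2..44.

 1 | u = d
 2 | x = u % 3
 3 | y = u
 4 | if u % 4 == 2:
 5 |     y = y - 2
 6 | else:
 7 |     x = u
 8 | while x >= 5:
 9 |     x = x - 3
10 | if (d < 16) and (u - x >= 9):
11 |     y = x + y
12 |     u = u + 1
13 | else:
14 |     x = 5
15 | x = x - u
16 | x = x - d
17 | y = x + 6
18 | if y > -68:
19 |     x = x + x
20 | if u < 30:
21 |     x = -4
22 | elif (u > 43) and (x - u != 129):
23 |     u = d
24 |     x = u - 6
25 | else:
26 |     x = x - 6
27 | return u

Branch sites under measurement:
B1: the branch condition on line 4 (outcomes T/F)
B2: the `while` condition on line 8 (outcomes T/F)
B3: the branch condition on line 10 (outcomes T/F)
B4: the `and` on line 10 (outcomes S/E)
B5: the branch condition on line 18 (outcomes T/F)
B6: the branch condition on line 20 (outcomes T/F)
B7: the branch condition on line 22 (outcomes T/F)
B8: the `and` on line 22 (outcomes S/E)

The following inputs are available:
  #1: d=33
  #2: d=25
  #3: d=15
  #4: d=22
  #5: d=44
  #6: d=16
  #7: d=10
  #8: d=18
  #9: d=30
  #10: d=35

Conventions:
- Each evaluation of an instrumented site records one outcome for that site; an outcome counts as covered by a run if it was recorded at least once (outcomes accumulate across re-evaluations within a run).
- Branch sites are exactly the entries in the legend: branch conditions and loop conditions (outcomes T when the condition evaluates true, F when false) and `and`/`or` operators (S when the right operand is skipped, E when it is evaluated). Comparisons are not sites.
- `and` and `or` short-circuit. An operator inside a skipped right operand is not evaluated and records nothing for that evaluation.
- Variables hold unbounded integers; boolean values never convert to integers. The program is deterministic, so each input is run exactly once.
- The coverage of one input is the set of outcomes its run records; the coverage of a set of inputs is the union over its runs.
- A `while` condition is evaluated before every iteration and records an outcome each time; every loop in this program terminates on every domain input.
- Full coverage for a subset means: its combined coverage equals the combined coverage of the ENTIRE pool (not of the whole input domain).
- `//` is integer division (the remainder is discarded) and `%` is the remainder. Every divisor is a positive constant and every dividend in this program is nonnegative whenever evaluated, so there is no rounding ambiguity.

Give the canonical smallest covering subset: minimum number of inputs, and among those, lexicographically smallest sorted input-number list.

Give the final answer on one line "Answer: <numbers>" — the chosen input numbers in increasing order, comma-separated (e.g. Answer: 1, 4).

input #1, d=33: events B1->F, B2->T, B2->T, B2->T, B2->T, B2->T, B2->T, B2->T, B2->T, B2->T, B2->T, B2->F, B4->S, B3->F, ...; outcomes B1=F, B2=T, B2=F, B3=F, B4=S, B5=T, B6=F, B7=F, B8=S
input #2, d=25: events B1->F, B2->T, B2->T, B2->T, B2->T, B2->T, B2->T, B2->T, B2->F, B4->S, B3->F, B5->T, B6->T; outcomes B1=F, B2=T, B2=F, B3=F, B4=S, B5=T, B6=T
input #3, d=15: events B1->F, B2->T, B2->T, B2->T, B2->T, B2->F, B4->E, B3->T, B5->T, B6->T; outcomes B1=F, B2=T, B2=F, B3=T, B4=E, B5=T, B6=T
input #4, d=22: events B1->T, B2->F, B4->S, B3->F, B5->T, B6->T; outcomes B1=T, B2=F, B3=F, B4=S, B5=T, B6=T
input #5, d=44: events B1->F, B2->T, B2->T, B2->T, B2->T, B2->T, B2->T, B2->T, B2->T, B2->T, B2->T, B2->T, B2->T, B2->T, ...; outcomes B1=F, B2=T, B2=F, B3=F, B4=S, B5=F, B6=F, B7=T, B8=E
input #6, d=16: events B1->F, B2->T, B2->T, B2->T, B2->T, B2->F, B4->S, B3->F, B5->T, B6->T; outcomes B1=F, B2=T, B2=F, B3=F, B4=S, B5=T, B6=T
input #7, d=10: events B1->T, B2->F, B4->E, B3->T, B5->T, B6->T; outcomes B1=T, B2=F, B3=T, B4=E, B5=T, B6=T
input #8, d=18: events B1->T, B2->F, B4->S, B3->F, B5->T, B6->T; outcomes B1=T, B2=F, B3=F, B4=S, B5=T, B6=T
input #9, d=30: events B1->T, B2->F, B4->S, B3->F, B5->T, B6->F, B8->S, B7->F; outcomes B1=T, B2=F, B3=F, B4=S, B5=T, B6=F, B7=F, B8=S
input #10, d=35: events B1->F, B2->T, B2->T, B2->T, B2->T, B2->T, B2->T, B2->T, B2->T, B2->T, B2->T, B2->T, B2->F, B4->S, ...; outcomes B1=F, B2=T, B2=F, B3=F, B4=S, B5=T, B6=F, B7=F, B8=S
pool-wide coverage (16 outcomes): B1=T, B1=F, B2=T, B2=F, B3=T, B3=F, B4=S, B4=E, B5=T, B5=F, B6=T, B6=F, B7=T, B7=F, B8=S, B8=E
checked all size-1 subsets: none covers 16 outcomes (max 9/16)
checked all size-2 subsets: none covers 16 outcomes (max 14/16)
size 3: inputs {1, 5, 7} cover all 16 outcomes, and no lexicographically smaller subset of this size does

Answer: 1, 5, 7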